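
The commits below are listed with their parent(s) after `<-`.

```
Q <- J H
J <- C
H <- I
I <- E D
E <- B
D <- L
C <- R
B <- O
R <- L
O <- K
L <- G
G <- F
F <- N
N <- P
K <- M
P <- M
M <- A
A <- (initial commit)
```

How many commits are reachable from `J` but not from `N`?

Reachable from J: {A, C, F, G, J, L, M, N, P, R}.
Reachable from N: {A, M, N, P}.
In J's history but not N's: {C, F, G, J, L, R} — 6 commits.

6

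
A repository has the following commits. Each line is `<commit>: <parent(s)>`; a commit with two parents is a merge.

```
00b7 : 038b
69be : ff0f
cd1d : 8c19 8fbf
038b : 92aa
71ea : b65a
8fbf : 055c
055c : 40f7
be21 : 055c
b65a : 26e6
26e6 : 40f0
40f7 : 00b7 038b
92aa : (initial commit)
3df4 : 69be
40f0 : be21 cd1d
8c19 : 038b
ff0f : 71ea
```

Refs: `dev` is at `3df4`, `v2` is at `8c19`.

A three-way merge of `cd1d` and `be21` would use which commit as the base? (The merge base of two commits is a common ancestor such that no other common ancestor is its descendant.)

055c

Ancestors of cd1d: {00b7, 038b, 055c, 40f7, 8c19, 8fbf, 92aa, cd1d}.
Ancestors of be21: {00b7, 038b, 055c, 40f7, 92aa, be21}.
Common ancestors: {00b7, 038b, 055c, 40f7, 92aa}.
Among these, 055c is not an ancestor of any other common ancestor — it is the merge base.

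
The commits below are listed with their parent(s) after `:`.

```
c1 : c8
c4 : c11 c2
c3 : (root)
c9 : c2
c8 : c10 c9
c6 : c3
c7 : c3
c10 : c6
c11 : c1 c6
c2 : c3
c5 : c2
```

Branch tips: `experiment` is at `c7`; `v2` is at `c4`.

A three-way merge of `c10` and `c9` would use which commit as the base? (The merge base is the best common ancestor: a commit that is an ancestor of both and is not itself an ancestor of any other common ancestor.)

Ancestors of c10: {c10, c3, c6}.
Ancestors of c9: {c2, c3, c9}.
Common ancestors: {c3}.
The only common ancestor is c3, so it is the merge base.

c3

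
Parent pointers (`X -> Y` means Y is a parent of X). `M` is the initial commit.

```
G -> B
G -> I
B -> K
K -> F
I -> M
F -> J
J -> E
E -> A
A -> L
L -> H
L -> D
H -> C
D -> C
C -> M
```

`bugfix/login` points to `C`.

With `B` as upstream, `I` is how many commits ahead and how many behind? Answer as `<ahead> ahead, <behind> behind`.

Reachable from I: {I, M}.
Reachable from B: {A, B, C, D, E, F, H, J, K, L, M}.
Only in I's history (ahead): {I} — 1.
Only in B's history (behind): {A, B, C, D, E, F, H, J, K, L} — 10.

1 ahead, 10 behind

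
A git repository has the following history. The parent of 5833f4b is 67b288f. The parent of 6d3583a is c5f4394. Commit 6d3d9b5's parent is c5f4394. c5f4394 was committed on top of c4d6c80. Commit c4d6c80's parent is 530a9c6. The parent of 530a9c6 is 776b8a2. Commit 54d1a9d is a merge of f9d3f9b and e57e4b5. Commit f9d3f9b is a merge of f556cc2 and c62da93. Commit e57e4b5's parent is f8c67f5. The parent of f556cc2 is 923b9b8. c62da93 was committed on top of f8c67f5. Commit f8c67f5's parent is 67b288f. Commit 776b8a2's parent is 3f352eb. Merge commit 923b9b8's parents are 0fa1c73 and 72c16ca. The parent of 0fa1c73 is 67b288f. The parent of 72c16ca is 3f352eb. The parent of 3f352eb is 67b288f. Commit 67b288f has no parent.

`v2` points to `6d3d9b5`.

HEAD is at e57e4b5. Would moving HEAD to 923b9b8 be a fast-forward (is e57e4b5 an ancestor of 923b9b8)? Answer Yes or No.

No

A fast-forward from e57e4b5 to 923b9b8 is possible iff e57e4b5 is an ancestor of 923b9b8.
Ancestors of 923b9b8: {0fa1c73, 3f352eb, 67b288f, 72c16ca, 923b9b8}.
e57e4b5 is not among them, so fast-forward is not possible.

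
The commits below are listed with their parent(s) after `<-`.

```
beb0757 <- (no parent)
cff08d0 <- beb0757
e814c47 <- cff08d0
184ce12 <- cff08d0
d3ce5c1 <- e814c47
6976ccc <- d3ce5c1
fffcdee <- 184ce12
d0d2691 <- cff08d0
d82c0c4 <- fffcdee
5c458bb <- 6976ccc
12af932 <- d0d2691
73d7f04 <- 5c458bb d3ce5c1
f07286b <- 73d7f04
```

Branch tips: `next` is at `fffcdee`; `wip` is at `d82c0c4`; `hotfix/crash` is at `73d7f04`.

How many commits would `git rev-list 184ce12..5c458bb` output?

Reachable from 5c458bb: {5c458bb, 6976ccc, beb0757, cff08d0, d3ce5c1, e814c47}.
Reachable from 184ce12: {184ce12, beb0757, cff08d0}.
In 5c458bb's history but not 184ce12's: {5c458bb, 6976ccc, d3ce5c1, e814c47} — 4 commits.

4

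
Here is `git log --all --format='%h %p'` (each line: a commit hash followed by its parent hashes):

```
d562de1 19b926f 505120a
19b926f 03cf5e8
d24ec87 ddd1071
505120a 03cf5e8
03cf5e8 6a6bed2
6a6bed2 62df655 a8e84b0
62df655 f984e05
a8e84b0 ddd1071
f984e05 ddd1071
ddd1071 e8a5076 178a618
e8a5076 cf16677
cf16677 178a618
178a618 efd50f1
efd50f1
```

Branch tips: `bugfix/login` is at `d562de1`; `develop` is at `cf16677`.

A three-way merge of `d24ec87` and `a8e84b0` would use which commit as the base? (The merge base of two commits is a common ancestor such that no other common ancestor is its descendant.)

ddd1071

Ancestors of d24ec87: {178a618, cf16677, d24ec87, ddd1071, e8a5076, efd50f1}.
Ancestors of a8e84b0: {178a618, a8e84b0, cf16677, ddd1071, e8a5076, efd50f1}.
Common ancestors: {178a618, cf16677, ddd1071, e8a5076, efd50f1}.
Among these, ddd1071 is not an ancestor of any other common ancestor — it is the merge base.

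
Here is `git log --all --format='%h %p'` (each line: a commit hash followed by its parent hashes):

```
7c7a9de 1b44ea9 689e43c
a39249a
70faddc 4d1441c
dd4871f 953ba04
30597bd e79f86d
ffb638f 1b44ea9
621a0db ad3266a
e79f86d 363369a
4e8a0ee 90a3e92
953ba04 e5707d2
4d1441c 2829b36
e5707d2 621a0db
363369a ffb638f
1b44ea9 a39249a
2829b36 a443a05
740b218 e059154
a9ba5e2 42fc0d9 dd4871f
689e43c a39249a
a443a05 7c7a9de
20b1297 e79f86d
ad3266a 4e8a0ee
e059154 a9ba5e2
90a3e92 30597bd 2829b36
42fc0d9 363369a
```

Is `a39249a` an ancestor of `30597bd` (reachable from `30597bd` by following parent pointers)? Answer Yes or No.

Ancestors of 30597bd (commits reachable by following parents): {1b44ea9, 30597bd, 363369a, a39249a, e79f86d, ffb638f}.
a39249a is in that set, so it is an ancestor of 30597bd.

Yes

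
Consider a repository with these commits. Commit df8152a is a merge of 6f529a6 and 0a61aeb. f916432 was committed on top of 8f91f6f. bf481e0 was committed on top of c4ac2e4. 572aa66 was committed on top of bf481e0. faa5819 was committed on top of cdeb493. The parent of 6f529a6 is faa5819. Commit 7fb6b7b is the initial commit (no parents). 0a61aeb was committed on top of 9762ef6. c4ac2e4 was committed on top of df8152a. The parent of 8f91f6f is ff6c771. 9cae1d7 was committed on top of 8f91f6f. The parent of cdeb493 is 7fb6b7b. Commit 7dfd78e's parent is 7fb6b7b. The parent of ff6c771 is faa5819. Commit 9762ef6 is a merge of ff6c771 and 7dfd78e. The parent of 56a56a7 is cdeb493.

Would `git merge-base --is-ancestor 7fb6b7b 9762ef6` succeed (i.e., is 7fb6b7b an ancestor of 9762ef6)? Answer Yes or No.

Yes

Ancestors of 9762ef6 (commits reachable by following parents): {7dfd78e, 7fb6b7b, 9762ef6, cdeb493, faa5819, ff6c771}.
7fb6b7b is in that set, so it is an ancestor of 9762ef6.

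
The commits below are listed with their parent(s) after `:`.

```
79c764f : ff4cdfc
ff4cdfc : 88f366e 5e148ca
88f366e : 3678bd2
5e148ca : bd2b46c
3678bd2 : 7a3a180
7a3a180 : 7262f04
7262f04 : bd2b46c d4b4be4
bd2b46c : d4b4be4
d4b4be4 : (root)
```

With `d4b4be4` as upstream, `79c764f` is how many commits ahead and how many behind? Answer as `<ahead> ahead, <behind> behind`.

Reachable from 79c764f: {3678bd2, 5e148ca, 7262f04, 79c764f, 7a3a180, 88f366e, bd2b46c, d4b4be4, ff4cdfc}.
Reachable from d4b4be4: {d4b4be4}.
Only in 79c764f's history (ahead): {3678bd2, 5e148ca, 7262f04, 79c764f, 7a3a180, 88f366e, bd2b46c, ff4cdfc} — 8.
Only in d4b4be4's history (behind): {} — 0.

8 ahead, 0 behind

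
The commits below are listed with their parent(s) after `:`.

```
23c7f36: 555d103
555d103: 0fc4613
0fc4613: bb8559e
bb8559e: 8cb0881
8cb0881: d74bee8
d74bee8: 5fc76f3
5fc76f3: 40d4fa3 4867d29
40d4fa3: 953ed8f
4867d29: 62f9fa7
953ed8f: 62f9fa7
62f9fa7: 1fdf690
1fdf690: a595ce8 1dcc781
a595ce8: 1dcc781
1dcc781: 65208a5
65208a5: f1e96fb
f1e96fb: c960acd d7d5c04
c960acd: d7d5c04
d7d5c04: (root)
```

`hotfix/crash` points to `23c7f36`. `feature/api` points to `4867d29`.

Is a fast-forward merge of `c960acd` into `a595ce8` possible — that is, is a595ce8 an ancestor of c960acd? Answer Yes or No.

No

A fast-forward from a595ce8 to c960acd is possible iff a595ce8 is an ancestor of c960acd.
Ancestors of c960acd: {c960acd, d7d5c04}.
a595ce8 is not among them, so fast-forward is not possible.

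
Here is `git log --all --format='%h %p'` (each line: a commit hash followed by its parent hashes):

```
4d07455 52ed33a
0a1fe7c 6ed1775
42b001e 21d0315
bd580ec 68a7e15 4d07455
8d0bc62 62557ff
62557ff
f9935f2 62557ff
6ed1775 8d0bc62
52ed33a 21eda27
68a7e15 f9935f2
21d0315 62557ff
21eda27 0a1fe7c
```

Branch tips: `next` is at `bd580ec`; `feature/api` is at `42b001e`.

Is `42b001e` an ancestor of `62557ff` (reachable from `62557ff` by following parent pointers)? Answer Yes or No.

No

Ancestors of 62557ff: {62557ff}.
42b001e is not in that set, so it is not an ancestor of 62557ff.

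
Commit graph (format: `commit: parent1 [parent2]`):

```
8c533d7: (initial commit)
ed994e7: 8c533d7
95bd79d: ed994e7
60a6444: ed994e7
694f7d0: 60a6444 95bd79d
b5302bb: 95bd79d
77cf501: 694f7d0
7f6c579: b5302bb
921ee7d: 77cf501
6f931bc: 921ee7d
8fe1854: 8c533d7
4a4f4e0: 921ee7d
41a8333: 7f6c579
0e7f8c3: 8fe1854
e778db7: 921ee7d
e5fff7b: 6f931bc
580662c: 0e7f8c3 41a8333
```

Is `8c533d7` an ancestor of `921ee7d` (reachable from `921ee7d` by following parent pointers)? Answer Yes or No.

Yes

Ancestors of 921ee7d (commits reachable by following parents): {60a6444, 694f7d0, 77cf501, 8c533d7, 921ee7d, 95bd79d, ed994e7}.
8c533d7 is in that set, so it is an ancestor of 921ee7d.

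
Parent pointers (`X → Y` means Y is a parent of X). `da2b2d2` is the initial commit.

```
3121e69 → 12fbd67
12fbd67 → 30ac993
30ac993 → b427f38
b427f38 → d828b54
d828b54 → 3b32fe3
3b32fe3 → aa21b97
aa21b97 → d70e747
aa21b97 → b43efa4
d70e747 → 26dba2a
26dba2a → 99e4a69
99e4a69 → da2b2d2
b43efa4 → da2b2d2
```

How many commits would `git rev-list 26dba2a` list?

3

Walking parent pointers from 26dba2a: reachable set = {26dba2a, 99e4a69, da2b2d2}.
That is 3 commits.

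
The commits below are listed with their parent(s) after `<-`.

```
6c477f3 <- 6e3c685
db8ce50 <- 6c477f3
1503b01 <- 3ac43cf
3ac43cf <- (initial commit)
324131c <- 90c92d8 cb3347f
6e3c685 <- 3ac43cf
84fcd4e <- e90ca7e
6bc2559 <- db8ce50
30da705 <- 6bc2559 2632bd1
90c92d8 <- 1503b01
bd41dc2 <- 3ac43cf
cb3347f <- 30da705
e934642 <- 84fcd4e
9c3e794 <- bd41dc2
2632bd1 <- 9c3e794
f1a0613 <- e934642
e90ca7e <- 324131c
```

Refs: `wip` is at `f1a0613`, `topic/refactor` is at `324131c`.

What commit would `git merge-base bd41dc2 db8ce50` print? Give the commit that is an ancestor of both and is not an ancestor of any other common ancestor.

Ancestors of bd41dc2: {3ac43cf, bd41dc2}.
Ancestors of db8ce50: {3ac43cf, 6c477f3, 6e3c685, db8ce50}.
Common ancestors: {3ac43cf}.
The only common ancestor is 3ac43cf, so it is the merge base.

3ac43cf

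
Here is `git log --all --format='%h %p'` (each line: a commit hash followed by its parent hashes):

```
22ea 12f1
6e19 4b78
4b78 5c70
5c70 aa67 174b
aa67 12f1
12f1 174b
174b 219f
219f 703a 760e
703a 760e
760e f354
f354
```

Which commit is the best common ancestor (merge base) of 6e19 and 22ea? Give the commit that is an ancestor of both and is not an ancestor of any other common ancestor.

12f1

Ancestors of 6e19: {12f1, 174b, 219f, 4b78, 5c70, 6e19, 703a, 760e, aa67, f354}.
Ancestors of 22ea: {12f1, 174b, 219f, 22ea, 703a, 760e, f354}.
Common ancestors: {12f1, 174b, 219f, 703a, 760e, f354}.
Among these, 12f1 is not an ancestor of any other common ancestor — it is the merge base.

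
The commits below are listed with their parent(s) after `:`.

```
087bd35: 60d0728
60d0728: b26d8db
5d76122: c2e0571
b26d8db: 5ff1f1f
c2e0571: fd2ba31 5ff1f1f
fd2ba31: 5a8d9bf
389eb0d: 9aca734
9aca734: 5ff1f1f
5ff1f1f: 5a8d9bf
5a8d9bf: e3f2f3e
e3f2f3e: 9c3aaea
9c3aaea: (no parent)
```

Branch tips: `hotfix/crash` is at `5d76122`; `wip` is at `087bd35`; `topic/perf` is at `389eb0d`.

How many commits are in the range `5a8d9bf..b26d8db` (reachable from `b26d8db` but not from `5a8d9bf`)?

2

Reachable from b26d8db: {5a8d9bf, 5ff1f1f, 9c3aaea, b26d8db, e3f2f3e}.
Reachable from 5a8d9bf: {5a8d9bf, 9c3aaea, e3f2f3e}.
In b26d8db's history but not 5a8d9bf's: {5ff1f1f, b26d8db} — 2 commits.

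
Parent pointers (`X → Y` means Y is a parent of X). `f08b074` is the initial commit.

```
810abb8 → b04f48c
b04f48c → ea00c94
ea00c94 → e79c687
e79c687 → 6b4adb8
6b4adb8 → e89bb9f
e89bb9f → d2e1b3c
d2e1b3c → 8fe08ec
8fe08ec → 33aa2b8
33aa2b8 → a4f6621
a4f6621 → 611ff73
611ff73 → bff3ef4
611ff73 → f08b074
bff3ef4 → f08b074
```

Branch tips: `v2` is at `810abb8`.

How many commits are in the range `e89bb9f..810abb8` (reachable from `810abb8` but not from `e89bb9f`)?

Reachable from 810abb8: {33aa2b8, 611ff73, 6b4adb8, 810abb8, 8fe08ec, a4f6621, b04f48c, bff3ef4, d2e1b3c, e79c687, e89bb9f, ea00c94, f08b074}.
Reachable from e89bb9f: {33aa2b8, 611ff73, 8fe08ec, a4f6621, bff3ef4, d2e1b3c, e89bb9f, f08b074}.
In 810abb8's history but not e89bb9f's: {6b4adb8, 810abb8, b04f48c, e79c687, ea00c94} — 5 commits.

5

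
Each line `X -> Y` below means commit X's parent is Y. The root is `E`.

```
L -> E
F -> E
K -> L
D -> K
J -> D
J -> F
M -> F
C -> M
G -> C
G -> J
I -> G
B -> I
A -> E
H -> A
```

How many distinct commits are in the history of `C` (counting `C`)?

Walking parent pointers from C: reachable set = {C, E, F, M}.
That is 4 commits.

4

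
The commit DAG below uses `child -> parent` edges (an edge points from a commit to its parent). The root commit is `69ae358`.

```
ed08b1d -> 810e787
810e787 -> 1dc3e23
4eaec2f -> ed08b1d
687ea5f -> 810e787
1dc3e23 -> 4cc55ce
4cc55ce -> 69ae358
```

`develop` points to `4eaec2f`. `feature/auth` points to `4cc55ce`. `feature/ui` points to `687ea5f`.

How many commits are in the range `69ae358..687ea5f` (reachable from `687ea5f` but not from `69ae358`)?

Reachable from 687ea5f: {1dc3e23, 4cc55ce, 687ea5f, 69ae358, 810e787}.
Reachable from 69ae358: {69ae358}.
In 687ea5f's history but not 69ae358's: {1dc3e23, 4cc55ce, 687ea5f, 810e787} — 4 commits.

4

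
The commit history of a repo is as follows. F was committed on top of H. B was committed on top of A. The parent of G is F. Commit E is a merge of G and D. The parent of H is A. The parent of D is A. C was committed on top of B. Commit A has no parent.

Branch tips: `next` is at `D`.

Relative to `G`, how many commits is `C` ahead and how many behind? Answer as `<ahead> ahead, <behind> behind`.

2 ahead, 3 behind

Reachable from C: {A, B, C}.
Reachable from G: {A, F, G, H}.
Only in C's history (ahead): {B, C} — 2.
Only in G's history (behind): {F, G, H} — 3.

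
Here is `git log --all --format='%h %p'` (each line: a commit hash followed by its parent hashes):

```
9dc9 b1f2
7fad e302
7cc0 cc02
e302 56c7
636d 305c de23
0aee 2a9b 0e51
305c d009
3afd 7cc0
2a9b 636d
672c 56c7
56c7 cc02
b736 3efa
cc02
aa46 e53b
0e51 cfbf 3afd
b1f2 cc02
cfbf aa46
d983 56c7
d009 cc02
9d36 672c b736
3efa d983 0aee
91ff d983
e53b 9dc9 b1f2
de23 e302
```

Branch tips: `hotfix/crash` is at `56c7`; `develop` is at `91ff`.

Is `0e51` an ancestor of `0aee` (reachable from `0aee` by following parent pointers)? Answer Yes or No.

Ancestors of 0aee (commits reachable by following parents): {0aee, 0e51, 2a9b, 305c, 3afd, 56c7, 636d, 7cc0, 9dc9, aa46, b1f2, cc02, cfbf, d009, de23, e302, e53b}.
0e51 is in that set, so it is an ancestor of 0aee.

Yes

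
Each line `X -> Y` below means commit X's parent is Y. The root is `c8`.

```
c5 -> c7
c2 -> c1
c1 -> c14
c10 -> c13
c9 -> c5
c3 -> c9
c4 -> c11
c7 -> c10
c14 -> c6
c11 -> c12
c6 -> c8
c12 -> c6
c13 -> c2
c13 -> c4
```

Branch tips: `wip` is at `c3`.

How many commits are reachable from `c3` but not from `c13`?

5

Reachable from c3: {c1, c10, c11, c12, c13, c14, c2, c3, c4, c5, c6, c7, c8, c9}.
Reachable from c13: {c1, c11, c12, c13, c14, c2, c4, c6, c8}.
In c3's history but not c13's: {c10, c3, c5, c7, c9} — 5 commits.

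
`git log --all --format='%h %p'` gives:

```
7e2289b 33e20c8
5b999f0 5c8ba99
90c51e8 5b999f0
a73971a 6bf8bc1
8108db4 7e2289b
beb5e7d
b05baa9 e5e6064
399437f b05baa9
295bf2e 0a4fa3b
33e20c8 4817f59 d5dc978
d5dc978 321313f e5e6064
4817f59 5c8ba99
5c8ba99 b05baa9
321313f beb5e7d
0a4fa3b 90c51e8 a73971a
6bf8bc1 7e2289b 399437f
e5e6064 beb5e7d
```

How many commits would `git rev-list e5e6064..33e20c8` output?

Reachable from 33e20c8: {321313f, 33e20c8, 4817f59, 5c8ba99, b05baa9, beb5e7d, d5dc978, e5e6064}.
Reachable from e5e6064: {beb5e7d, e5e6064}.
In 33e20c8's history but not e5e6064's: {321313f, 33e20c8, 4817f59, 5c8ba99, b05baa9, d5dc978} — 6 commits.

6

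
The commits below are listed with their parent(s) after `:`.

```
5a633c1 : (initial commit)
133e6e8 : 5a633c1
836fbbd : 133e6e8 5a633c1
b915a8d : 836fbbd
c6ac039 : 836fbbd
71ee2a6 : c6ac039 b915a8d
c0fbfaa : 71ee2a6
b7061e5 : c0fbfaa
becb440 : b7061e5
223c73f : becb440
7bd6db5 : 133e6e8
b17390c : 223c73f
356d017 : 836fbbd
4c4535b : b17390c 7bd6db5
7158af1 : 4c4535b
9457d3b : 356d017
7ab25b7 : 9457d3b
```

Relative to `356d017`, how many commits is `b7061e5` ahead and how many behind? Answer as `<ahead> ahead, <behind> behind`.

5 ahead, 1 behind

Reachable from b7061e5: {133e6e8, 5a633c1, 71ee2a6, 836fbbd, b7061e5, b915a8d, c0fbfaa, c6ac039}.
Reachable from 356d017: {133e6e8, 356d017, 5a633c1, 836fbbd}.
Only in b7061e5's history (ahead): {71ee2a6, b7061e5, b915a8d, c0fbfaa, c6ac039} — 5.
Only in 356d017's history (behind): {356d017} — 1.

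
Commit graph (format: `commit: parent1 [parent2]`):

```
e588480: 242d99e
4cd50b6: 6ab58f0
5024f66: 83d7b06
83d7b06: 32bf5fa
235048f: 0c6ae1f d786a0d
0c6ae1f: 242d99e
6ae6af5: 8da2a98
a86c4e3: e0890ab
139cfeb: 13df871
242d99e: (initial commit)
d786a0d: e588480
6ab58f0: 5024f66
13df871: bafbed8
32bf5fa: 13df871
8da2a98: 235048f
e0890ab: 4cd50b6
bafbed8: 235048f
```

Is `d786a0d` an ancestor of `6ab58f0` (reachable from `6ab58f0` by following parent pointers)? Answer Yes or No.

Ancestors of 6ab58f0 (commits reachable by following parents): {0c6ae1f, 13df871, 235048f, 242d99e, 32bf5fa, 5024f66, 6ab58f0, 83d7b06, bafbed8, d786a0d, e588480}.
d786a0d is in that set, so it is an ancestor of 6ab58f0.

Yes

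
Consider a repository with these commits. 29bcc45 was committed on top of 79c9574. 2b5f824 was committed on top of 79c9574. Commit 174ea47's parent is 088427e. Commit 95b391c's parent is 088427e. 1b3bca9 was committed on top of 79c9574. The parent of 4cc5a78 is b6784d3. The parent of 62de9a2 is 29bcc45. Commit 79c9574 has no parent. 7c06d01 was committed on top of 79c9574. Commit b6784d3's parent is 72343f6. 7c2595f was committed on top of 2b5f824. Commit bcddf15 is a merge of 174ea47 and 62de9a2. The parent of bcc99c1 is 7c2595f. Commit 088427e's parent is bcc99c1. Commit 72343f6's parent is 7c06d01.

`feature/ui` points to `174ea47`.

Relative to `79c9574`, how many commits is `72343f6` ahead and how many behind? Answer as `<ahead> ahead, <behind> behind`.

Reachable from 72343f6: {72343f6, 79c9574, 7c06d01}.
Reachable from 79c9574: {79c9574}.
Only in 72343f6's history (ahead): {72343f6, 7c06d01} — 2.
Only in 79c9574's history (behind): {} — 0.

2 ahead, 0 behind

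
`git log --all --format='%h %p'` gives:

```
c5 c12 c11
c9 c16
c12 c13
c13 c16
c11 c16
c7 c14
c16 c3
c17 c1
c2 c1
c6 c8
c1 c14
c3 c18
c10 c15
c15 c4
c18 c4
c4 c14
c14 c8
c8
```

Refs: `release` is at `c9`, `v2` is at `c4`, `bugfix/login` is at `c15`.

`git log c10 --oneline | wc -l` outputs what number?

5

Walking parent pointers from c10: reachable set = {c10, c14, c15, c4, c8}.
That is 5 commits.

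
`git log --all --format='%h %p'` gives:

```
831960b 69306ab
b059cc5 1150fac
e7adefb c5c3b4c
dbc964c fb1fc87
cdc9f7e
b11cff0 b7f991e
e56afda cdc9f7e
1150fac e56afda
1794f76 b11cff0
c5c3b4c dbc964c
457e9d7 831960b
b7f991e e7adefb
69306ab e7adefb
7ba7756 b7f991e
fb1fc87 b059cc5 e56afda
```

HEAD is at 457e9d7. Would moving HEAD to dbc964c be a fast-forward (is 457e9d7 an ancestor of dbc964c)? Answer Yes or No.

A fast-forward from 457e9d7 to dbc964c is possible iff 457e9d7 is an ancestor of dbc964c.
Ancestors of dbc964c: {1150fac, b059cc5, cdc9f7e, dbc964c, e56afda, fb1fc87}.
457e9d7 is not among them, so fast-forward is not possible.

No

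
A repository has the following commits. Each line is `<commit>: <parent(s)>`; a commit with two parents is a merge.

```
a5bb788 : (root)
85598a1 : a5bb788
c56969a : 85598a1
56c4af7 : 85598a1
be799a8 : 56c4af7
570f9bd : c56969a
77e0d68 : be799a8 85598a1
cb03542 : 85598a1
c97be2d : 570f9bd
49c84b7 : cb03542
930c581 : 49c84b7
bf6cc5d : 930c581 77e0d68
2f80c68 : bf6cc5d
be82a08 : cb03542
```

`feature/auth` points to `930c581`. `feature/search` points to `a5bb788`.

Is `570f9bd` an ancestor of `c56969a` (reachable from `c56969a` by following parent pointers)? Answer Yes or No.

Ancestors of c56969a: {85598a1, a5bb788, c56969a}.
570f9bd is not in that set, so it is not an ancestor of c56969a.

No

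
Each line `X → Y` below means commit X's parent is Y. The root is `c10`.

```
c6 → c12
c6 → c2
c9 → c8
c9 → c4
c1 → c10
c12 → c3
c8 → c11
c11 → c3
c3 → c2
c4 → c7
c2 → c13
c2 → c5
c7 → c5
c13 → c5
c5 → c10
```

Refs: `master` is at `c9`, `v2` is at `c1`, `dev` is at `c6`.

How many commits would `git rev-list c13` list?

3

Walking parent pointers from c13: reachable set = {c10, c13, c5}.
That is 3 commits.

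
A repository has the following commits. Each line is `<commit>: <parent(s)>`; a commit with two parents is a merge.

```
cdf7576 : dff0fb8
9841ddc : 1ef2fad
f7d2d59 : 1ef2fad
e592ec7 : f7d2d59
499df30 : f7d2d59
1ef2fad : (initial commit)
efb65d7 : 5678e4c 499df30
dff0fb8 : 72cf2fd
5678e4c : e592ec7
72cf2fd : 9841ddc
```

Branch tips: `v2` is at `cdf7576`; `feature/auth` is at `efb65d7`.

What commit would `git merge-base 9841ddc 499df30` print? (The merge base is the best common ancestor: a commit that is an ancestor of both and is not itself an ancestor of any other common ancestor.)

Ancestors of 9841ddc: {1ef2fad, 9841ddc}.
Ancestors of 499df30: {1ef2fad, 499df30, f7d2d59}.
Common ancestors: {1ef2fad}.
The only common ancestor is 1ef2fad, so it is the merge base.

1ef2fad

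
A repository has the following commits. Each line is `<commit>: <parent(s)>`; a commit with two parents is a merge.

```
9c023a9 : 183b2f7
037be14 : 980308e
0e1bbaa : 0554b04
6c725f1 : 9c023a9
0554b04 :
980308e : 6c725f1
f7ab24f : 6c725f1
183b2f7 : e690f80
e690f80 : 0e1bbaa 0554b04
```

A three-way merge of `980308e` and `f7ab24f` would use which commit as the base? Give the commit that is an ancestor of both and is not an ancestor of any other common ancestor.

Ancestors of 980308e: {0554b04, 0e1bbaa, 183b2f7, 6c725f1, 980308e, 9c023a9, e690f80}.
Ancestors of f7ab24f: {0554b04, 0e1bbaa, 183b2f7, 6c725f1, 9c023a9, e690f80, f7ab24f}.
Common ancestors: {0554b04, 0e1bbaa, 183b2f7, 6c725f1, 9c023a9, e690f80}.
Among these, 6c725f1 is not an ancestor of any other common ancestor — it is the merge base.

6c725f1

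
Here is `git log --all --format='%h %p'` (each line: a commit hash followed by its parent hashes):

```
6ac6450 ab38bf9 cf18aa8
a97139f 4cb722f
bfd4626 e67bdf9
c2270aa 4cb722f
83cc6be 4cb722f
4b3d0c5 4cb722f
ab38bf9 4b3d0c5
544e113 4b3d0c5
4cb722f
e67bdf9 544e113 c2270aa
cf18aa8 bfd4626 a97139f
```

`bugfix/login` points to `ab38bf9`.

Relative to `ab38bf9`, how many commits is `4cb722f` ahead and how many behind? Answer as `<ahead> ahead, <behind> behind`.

0 ahead, 2 behind

Reachable from 4cb722f: {4cb722f}.
Reachable from ab38bf9: {4b3d0c5, 4cb722f, ab38bf9}.
Only in 4cb722f's history (ahead): {} — 0.
Only in ab38bf9's history (behind): {4b3d0c5, ab38bf9} — 2.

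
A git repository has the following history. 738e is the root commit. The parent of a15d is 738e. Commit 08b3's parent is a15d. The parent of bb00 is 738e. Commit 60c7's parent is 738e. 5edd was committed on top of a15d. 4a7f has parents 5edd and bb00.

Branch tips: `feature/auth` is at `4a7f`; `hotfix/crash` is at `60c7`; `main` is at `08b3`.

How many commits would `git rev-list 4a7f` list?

Walking parent pointers from 4a7f: reachable set = {4a7f, 5edd, 738e, a15d, bb00}.
That is 5 commits.

5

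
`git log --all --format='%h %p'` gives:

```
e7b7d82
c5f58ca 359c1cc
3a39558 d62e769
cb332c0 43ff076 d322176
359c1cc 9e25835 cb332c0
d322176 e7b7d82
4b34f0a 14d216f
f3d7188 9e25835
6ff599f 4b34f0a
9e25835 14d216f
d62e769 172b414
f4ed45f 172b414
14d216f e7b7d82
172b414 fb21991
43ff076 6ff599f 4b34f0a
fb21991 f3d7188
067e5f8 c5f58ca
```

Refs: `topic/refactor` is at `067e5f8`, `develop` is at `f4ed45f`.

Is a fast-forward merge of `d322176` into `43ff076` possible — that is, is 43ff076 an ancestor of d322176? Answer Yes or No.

A fast-forward from 43ff076 to d322176 is possible iff 43ff076 is an ancestor of d322176.
Ancestors of d322176: {d322176, e7b7d82}.
43ff076 is not among them, so fast-forward is not possible.

No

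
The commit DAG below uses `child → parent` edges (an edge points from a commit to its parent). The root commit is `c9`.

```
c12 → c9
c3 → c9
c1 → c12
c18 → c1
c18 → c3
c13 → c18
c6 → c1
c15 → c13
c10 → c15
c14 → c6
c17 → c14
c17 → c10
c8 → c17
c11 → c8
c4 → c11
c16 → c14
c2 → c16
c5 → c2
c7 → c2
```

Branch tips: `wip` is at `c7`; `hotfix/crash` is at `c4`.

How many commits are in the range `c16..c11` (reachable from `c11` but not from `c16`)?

8

Reachable from c11: {c1, c10, c11, c12, c13, c14, c15, c17, c18, c3, c6, c8, c9}.
Reachable from c16: {c1, c12, c14, c16, c6, c9}.
In c11's history but not c16's: {c10, c11, c13, c15, c17, c18, c3, c8} — 8 commits.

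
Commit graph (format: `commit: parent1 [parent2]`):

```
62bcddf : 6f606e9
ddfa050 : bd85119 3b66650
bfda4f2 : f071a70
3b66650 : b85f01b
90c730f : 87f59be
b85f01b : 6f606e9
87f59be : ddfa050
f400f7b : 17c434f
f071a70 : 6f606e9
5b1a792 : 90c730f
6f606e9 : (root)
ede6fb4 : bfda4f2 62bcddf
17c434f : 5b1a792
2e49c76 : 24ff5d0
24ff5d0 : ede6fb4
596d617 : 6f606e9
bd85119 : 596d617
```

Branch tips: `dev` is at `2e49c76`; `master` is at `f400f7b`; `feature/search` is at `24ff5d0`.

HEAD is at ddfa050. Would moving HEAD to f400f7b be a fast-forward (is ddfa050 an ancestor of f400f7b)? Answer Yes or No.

Yes

A fast-forward from ddfa050 to f400f7b is possible iff ddfa050 is an ancestor of f400f7b.
Ancestors of f400f7b: {17c434f, 3b66650, 596d617, 5b1a792, 6f606e9, 87f59be, 90c730f, b85f01b, bd85119, ddfa050, f400f7b}.
ddfa050 is among them, so fast-forward is possible.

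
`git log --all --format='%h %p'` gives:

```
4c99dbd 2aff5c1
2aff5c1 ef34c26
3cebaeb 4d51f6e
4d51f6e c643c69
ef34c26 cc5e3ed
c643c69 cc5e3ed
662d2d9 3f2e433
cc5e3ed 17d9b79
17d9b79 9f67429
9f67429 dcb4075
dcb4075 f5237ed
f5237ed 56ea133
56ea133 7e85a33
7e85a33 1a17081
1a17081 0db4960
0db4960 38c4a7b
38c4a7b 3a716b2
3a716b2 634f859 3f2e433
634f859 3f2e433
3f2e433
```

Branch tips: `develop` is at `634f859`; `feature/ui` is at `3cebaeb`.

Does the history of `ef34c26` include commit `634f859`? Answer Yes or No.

Yes

Ancestors of ef34c26 (commits reachable by following parents): {0db4960, 17d9b79, 1a17081, 38c4a7b, 3a716b2, 3f2e433, 56ea133, 634f859, 7e85a33, 9f67429, cc5e3ed, dcb4075, ef34c26, f5237ed}.
634f859 is in that set, so it is an ancestor of ef34c26.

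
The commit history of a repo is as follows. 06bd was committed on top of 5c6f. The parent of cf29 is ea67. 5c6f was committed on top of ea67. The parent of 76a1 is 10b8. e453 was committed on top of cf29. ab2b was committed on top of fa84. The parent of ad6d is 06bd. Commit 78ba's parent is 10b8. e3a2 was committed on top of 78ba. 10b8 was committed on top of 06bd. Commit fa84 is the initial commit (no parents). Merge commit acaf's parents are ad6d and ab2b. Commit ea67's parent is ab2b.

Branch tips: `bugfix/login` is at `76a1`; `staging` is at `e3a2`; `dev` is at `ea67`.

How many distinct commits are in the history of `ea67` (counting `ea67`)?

Walking parent pointers from ea67: reachable set = {ab2b, ea67, fa84}.
That is 3 commits.

3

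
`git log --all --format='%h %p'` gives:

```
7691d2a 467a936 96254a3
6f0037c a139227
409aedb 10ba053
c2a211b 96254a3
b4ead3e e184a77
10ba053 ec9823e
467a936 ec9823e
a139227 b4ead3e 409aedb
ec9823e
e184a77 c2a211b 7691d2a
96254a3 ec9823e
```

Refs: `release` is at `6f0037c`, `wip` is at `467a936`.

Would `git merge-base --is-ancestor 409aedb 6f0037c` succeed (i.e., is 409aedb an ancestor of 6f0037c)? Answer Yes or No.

Yes

Ancestors of 6f0037c (commits reachable by following parents): {10ba053, 409aedb, 467a936, 6f0037c, 7691d2a, 96254a3, a139227, b4ead3e, c2a211b, e184a77, ec9823e}.
409aedb is in that set, so it is an ancestor of 6f0037c.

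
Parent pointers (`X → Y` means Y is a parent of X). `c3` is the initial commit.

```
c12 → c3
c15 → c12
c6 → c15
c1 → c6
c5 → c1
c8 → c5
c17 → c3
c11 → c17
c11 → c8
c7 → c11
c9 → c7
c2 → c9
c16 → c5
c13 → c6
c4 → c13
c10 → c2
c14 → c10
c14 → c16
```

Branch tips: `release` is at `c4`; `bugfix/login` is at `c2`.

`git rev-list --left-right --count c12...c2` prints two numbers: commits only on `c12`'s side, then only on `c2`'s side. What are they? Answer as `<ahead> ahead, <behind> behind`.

Reachable from c12: {c12, c3}.
Reachable from c2: {c1, c11, c12, c15, c17, c2, c3, c5, c6, c7, c8, c9}.
Only in c12's history (ahead): {} — 0.
Only in c2's history (behind): {c1, c11, c15, c17, c2, c5, c6, c7, c8, c9} — 10.

0 ahead, 10 behind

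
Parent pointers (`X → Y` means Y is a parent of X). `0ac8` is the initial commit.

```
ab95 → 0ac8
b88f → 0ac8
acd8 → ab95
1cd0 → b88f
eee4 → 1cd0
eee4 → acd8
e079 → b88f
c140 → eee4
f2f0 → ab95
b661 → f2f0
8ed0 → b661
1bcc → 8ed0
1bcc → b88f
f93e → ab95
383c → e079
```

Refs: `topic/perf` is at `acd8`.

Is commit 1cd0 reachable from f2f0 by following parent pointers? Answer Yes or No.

Ancestors of f2f0: {0ac8, ab95, f2f0}.
1cd0 is not in that set, so it is not an ancestor of f2f0.

No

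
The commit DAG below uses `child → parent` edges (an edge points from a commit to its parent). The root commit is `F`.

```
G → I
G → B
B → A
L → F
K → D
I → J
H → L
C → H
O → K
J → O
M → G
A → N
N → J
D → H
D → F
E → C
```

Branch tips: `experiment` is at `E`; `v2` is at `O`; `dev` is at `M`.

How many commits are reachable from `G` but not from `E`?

9

Reachable from G: {A, B, D, F, G, H, I, J, K, L, N, O}.
Reachable from E: {C, E, F, H, L}.
In G's history but not E's: {A, B, D, G, I, J, K, N, O} — 9 commits.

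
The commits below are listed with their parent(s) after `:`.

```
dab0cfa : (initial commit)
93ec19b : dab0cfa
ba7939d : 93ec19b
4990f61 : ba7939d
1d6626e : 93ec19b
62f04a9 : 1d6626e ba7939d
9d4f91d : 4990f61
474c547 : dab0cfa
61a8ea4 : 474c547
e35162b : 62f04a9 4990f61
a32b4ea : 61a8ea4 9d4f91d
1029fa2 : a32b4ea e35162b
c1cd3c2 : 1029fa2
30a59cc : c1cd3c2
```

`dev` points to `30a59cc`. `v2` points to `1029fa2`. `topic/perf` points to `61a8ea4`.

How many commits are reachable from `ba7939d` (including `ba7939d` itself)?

3

Walking parent pointers from ba7939d: reachable set = {93ec19b, ba7939d, dab0cfa}.
That is 3 commits.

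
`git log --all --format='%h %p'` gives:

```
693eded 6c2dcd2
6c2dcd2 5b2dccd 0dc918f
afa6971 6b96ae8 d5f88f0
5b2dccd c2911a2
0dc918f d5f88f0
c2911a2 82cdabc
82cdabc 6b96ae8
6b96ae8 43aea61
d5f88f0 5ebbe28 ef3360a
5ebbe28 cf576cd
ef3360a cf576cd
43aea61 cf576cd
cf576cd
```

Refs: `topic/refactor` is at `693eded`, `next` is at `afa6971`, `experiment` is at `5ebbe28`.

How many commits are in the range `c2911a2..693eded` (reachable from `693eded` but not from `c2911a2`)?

7

Reachable from 693eded: {0dc918f, 43aea61, 5b2dccd, 5ebbe28, 693eded, 6b96ae8, 6c2dcd2, 82cdabc, c2911a2, cf576cd, d5f88f0, ef3360a}.
Reachable from c2911a2: {43aea61, 6b96ae8, 82cdabc, c2911a2, cf576cd}.
In 693eded's history but not c2911a2's: {0dc918f, 5b2dccd, 5ebbe28, 693eded, 6c2dcd2, d5f88f0, ef3360a} — 7 commits.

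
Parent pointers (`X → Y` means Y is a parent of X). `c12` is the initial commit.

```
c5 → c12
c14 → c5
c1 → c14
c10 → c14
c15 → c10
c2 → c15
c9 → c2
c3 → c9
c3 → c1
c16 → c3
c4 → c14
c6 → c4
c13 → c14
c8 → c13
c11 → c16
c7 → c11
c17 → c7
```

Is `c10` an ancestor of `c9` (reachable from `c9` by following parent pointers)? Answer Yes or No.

Ancestors of c9 (commits reachable by following parents): {c10, c12, c14, c15, c2, c5, c9}.
c10 is in that set, so it is an ancestor of c9.

Yes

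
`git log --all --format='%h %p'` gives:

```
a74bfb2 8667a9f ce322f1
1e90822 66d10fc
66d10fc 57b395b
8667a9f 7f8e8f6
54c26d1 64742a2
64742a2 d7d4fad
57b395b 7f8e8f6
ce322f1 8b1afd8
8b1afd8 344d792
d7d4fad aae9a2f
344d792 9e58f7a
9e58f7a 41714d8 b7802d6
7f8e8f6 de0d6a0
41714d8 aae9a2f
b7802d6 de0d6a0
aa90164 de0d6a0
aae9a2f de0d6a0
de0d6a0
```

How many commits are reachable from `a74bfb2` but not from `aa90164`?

10

Reachable from a74bfb2: {344d792, 41714d8, 7f8e8f6, 8667a9f, 8b1afd8, 9e58f7a, a74bfb2, aae9a2f, b7802d6, ce322f1, de0d6a0}.
Reachable from aa90164: {aa90164, de0d6a0}.
In a74bfb2's history but not aa90164's: {344d792, 41714d8, 7f8e8f6, 8667a9f, 8b1afd8, 9e58f7a, a74bfb2, aae9a2f, b7802d6, ce322f1} — 10 commits.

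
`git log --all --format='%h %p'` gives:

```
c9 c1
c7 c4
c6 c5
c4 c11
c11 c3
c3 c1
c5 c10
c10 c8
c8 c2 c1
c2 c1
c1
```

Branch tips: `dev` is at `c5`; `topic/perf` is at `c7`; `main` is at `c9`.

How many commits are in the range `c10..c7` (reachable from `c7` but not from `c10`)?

Reachable from c7: {c1, c11, c3, c4, c7}.
Reachable from c10: {c1, c10, c2, c8}.
In c7's history but not c10's: {c11, c3, c4, c7} — 4 commits.

4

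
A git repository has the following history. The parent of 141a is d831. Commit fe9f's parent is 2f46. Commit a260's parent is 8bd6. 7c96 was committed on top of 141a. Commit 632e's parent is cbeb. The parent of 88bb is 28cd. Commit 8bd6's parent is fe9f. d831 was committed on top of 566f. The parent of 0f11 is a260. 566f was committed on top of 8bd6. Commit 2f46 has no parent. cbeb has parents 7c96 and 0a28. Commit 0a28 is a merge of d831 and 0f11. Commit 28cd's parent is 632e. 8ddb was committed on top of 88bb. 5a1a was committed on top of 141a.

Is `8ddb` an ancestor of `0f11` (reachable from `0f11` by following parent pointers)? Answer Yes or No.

No

Ancestors of 0f11: {0f11, 2f46, 8bd6, a260, fe9f}.
8ddb is not in that set, so it is not an ancestor of 0f11.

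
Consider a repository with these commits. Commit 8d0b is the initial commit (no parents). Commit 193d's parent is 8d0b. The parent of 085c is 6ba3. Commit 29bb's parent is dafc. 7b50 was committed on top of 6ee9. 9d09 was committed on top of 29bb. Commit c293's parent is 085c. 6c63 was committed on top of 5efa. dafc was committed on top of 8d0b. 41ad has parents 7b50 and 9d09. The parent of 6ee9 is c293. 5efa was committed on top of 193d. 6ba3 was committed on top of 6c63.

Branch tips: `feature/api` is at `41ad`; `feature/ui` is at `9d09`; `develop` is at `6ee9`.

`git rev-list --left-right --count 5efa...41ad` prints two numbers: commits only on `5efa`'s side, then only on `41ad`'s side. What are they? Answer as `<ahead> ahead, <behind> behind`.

0 ahead, 10 behind

Reachable from 5efa: {193d, 5efa, 8d0b}.
Reachable from 41ad: {085c, 193d, 29bb, 41ad, 5efa, 6ba3, 6c63, 6ee9, 7b50, 8d0b, 9d09, c293, dafc}.
Only in 5efa's history (ahead): {} — 0.
Only in 41ad's history (behind): {085c, 29bb, 41ad, 6ba3, 6c63, 6ee9, 7b50, 9d09, c293, dafc} — 10.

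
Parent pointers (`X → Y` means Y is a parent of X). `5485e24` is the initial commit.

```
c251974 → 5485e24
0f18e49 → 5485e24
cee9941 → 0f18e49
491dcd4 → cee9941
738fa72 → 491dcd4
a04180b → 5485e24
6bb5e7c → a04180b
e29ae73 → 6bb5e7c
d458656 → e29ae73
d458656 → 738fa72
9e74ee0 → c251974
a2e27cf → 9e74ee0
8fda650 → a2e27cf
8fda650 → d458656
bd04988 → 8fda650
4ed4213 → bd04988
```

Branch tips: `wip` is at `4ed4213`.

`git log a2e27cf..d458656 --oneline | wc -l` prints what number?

Reachable from d458656: {0f18e49, 491dcd4, 5485e24, 6bb5e7c, 738fa72, a04180b, cee9941, d458656, e29ae73}.
Reachable from a2e27cf: {5485e24, 9e74ee0, a2e27cf, c251974}.
In d458656's history but not a2e27cf's: {0f18e49, 491dcd4, 6bb5e7c, 738fa72, a04180b, cee9941, d458656, e29ae73} — 8 commits.

8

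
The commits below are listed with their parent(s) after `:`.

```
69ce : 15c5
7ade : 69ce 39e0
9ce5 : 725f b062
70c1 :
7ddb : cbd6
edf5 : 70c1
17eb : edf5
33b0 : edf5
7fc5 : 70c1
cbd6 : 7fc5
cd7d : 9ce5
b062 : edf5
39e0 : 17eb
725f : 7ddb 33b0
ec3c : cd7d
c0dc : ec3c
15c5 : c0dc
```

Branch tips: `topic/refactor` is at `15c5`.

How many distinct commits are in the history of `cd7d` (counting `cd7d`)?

10

Walking parent pointers from cd7d: reachable set = {33b0, 70c1, 725f, 7ddb, 7fc5, 9ce5, b062, cbd6, cd7d, edf5}.
That is 10 commits.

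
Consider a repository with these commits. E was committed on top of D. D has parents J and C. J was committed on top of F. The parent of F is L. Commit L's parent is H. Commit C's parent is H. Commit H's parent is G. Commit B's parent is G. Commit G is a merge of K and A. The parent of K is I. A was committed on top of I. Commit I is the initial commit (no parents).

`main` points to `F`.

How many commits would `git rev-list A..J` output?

6

Reachable from J: {A, F, G, H, I, J, K, L}.
Reachable from A: {A, I}.
In J's history but not A's: {F, G, H, J, K, L} — 6 commits.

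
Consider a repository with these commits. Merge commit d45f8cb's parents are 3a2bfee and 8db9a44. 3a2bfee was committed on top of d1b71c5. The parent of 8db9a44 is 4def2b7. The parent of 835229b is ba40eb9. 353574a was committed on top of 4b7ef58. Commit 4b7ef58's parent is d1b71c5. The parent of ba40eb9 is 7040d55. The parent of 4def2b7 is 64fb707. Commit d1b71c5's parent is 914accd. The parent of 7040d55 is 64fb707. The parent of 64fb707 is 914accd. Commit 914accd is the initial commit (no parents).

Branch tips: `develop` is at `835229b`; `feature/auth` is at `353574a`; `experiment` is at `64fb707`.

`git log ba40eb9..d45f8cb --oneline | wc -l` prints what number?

5

Reachable from d45f8cb: {3a2bfee, 4def2b7, 64fb707, 8db9a44, 914accd, d1b71c5, d45f8cb}.
Reachable from ba40eb9: {64fb707, 7040d55, 914accd, ba40eb9}.
In d45f8cb's history but not ba40eb9's: {3a2bfee, 4def2b7, 8db9a44, d1b71c5, d45f8cb} — 5 commits.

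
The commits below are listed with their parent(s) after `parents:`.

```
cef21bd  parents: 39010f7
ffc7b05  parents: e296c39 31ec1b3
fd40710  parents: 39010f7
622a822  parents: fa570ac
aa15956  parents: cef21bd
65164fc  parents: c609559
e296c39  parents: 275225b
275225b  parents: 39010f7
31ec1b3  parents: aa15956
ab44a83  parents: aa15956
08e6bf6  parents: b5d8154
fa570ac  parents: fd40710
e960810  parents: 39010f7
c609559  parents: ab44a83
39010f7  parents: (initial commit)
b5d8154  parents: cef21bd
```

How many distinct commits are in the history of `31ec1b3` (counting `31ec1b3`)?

Walking parent pointers from 31ec1b3: reachable set = {31ec1b3, 39010f7, aa15956, cef21bd}.
That is 4 commits.

4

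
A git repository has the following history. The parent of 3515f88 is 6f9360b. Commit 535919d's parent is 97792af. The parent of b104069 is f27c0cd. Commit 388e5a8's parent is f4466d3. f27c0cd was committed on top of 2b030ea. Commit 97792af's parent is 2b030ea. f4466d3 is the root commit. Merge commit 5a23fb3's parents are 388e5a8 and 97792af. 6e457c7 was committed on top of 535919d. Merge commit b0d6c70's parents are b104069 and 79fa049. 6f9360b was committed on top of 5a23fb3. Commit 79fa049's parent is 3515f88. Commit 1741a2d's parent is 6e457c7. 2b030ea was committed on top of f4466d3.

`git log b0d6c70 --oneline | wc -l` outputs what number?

11

Walking parent pointers from b0d6c70: reachable set = {2b030ea, 3515f88, 388e5a8, 5a23fb3, 6f9360b, 79fa049, 97792af, b0d6c70, b104069, f27c0cd, f4466d3}.
That is 11 commits.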